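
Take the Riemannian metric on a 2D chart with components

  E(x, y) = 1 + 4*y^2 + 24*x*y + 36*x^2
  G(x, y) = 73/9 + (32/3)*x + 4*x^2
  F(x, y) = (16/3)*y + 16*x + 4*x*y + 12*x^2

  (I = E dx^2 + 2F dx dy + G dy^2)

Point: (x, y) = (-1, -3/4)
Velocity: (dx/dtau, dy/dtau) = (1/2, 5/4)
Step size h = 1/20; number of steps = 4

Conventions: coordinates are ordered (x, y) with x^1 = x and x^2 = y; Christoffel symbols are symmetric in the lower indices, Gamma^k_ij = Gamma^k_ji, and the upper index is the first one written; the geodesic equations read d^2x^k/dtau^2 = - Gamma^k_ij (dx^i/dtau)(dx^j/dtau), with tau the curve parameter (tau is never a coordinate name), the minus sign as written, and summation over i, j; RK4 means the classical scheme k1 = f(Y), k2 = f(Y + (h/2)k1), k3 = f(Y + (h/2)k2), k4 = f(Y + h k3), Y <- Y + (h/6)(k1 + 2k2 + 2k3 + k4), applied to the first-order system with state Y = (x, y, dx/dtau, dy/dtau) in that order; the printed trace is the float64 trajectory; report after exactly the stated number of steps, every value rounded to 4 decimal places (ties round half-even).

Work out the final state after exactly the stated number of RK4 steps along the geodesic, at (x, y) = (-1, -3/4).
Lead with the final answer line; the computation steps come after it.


Answer: x = -0.8879, y = -0.5013, dx/dtau = 0.6316, dy/dtau = 1.2349

f(Y) = (dx/dtau, dy/dtau, -Gamma^x_ij Y'^i Y'^j, -Gamma^y_ij Y'^i Y'^j) with the Gammas evaluated at the stage position; h = 0.050000; intermediate values shown to 6 dp
step 0: x = -1.0000, y = -0.7500, dx/dtau = 0.5000, dy/dtau = 1.2500
step 1:
  k1: at (x, y) = (-1.000000, -0.750000), (dx/dtau, dy/dtau) = (0.500000, 1.250000); Gamma_xxx = -0.779971, Gamma_xxy = -0.259990, Gamma_xyy = 0.000000, Gamma_yxx = 0.069331, Gamma_yxy = 0.023110, Gamma_yyy = 0.000000; k1 = (0.500000, 1.250000, 0.519981, -0.046221)
  k2: at (x, y) = (-0.987500, -0.718750), (dx/dtau, dy/dtau) = (0.513000, 1.248844); Gamma_xxx = -0.793304, Gamma_xxy = -0.264435, Gamma_xyy = 0.000000, Gamma_yxx = 0.074527, Gamma_yxy = 0.024842, Gamma_yyy = 0.000000; k2 = (0.513000, 1.248844, 0.547596, -0.051444)
  k3: at (x, y) = (-0.987175, -0.718779), (dx/dtau, dy/dtau) = (0.513690, 1.248714); Gamma_xxx = -0.793485, Gamma_xxy = -0.264495, Gamma_xyy = 0.000000, Gamma_yxx = 0.074633, Gamma_yxy = 0.024878, Gamma_yyy = 0.000000; k3 = (0.513690, 1.248714, 0.548704, -0.051609)
  k4: at (x, y) = (-0.974316, -0.687564), (dx/dtau, dy/dtau) = (0.527435, 1.247420); Gamma_xxx = -0.807439, Gamma_xxy = -0.269146, Gamma_xyy = 0.000000, Gamma_yxx = 0.080289, Gamma_yxy = 0.026763, Gamma_yyy = 0.000000; k4 = (0.527435, 1.247420, 0.578780, -0.057552)
  Y <- Y + (h/6)(k1 + 2k2 + 2k3 + k4): x = -0.9743, y = -0.6876, dx/dtau = 0.5274, dy/dtau = 1.2474
step 2:
  k1: at (x, y) = (-0.974327, -0.687562), (dx/dtau, dy/dtau) = (0.527428, 1.247418); Gamma_xxx = -0.807433, Gamma_xxy = -0.269144, Gamma_xyy = 0.000000, Gamma_yxx = 0.080285, Gamma_yxy = 0.026762, Gamma_yyy = 0.000000; k1 = (0.527428, 1.247418, 0.578764, -0.057548)
  k2: at (x, y) = (-0.961141, -0.656377), (dx/dtau, dy/dtau) = (0.541897, 1.245979); Gamma_xxx = -0.822017, Gamma_xxy = -0.274006, Gamma_xyy = 0.000000, Gamma_yxx = 0.086431, Gamma_yxy = 0.028810, Gamma_yyy = 0.000000; k2 = (0.541897, 1.245979, 0.611401, -0.064286)
  k3: at (x, y) = (-0.960779, -0.656413), (dx/dtau, dy/dtau) = (0.542713, 1.245811); Gamma_xxx = -0.822229, Gamma_xxy = -0.274076, Gamma_xyy = 0.000000, Gamma_yxx = 0.086563, Gamma_yxy = 0.028854, Gamma_yyy = 0.000000; k3 = (0.542713, 1.245811, 0.612793, -0.064514)
  k4: at (x, y) = (-0.947191, -0.625272), (dx/dtau, dy/dtau) = (0.558068, 1.244192); Gamma_xxx = -0.837529, Gamma_xxy = -0.279176, Gamma_xyy = 0.000000, Gamma_yxx = 0.093285, Gamma_yxy = 0.031095, Gamma_yyy = 0.000000; k4 = (0.558068, 1.244192, 0.648528, -0.072234)
  Y <- Y + (h/6)(k1 + 2k2 + 2k3 + k4): x = -0.9472, y = -0.6253, dx/dtau = 0.5581, dy/dtau = 1.2442
step 3:
  k1: at (x, y) = (-0.947204, -0.625269), (dx/dtau, dy/dtau) = (0.558059, 1.244189); Gamma_xxx = -0.837522, Gamma_xxy = -0.279174, Gamma_xyy = 0.000000, Gamma_yxx = 0.093280, Gamma_yxy = 0.031093, Gamma_yyy = 0.000000; k1 = (0.558059, 1.244189, 0.648507, -0.072228)
  k2: at (x, y) = (-0.933252, -0.594164), (dx/dtau, dy/dtau) = (0.574271, 1.242384); Gamma_xxx = -0.853547, Gamma_xxy = -0.284516, Gamma_xyy = 0.000000, Gamma_yxx = 0.100617, Gamma_yxy = 0.033539, Gamma_yyy = 0.000000; k2 = (0.574271, 1.242384, 0.687473, -0.081040)
  k3: at (x, y) = (-0.932847, -0.594209), (dx/dtau, dy/dtau) = (0.575246, 1.242163); Gamma_xxx = -0.853798, Gamma_xxy = -0.284599, Gamma_xyy = 0.000000, Gamma_yxx = 0.100784, Gamma_yxy = 0.033595, Gamma_yyy = 0.000000; k3 = (0.575246, 1.242163, 0.689248, -0.081360)
  k4: at (x, y) = (-0.918442, -0.563161), (dx/dtau, dy/dtau) = (0.592521, 1.240121); Gamma_xxx = -0.870652, Gamma_xxy = -0.290217, Gamma_xyy = 0.000000, Gamma_yxx = 0.108853, Gamma_yxy = 0.036284, Gamma_yyy = 0.000000; k4 = (0.592521, 1.240121, 0.732172, -0.091539)
  Y <- Y + (h/6)(k1 + 2k2 + 2k3 + k4): x = -0.9185, y = -0.5632, dx/dtau = 0.5925, dy/dtau = 1.2401
step 4:
  k1: at (x, y) = (-0.918457, -0.563157), (dx/dtau, dy/dtau) = (0.592510, 1.240118); Gamma_xxx = -0.870643, Gamma_xxy = -0.290214, Gamma_xyy = 0.000000, Gamma_yxx = 0.108846, Gamma_yxy = 0.036282, Gamma_yyy = 0.000000; k1 = (0.592510, 1.240118, 0.732143, -0.091531)
  k2: at (x, y) = (-0.903644, -0.532154), (dx/dtau, dy/dtau) = (0.610813, 1.237830); Gamma_xxx = -0.888335, Gamma_xxy = -0.296112, Gamma_xyy = 0.000000, Gamma_yxx = 0.117699, Gamma_yxy = 0.039233, Gamma_yyy = 0.000000; k2 = (0.610813, 1.237830, 0.779201, -0.103239)
  k3: at (x, y) = (-0.903187, -0.532212), (dx/dtau, dy/dtau) = (0.611990, 1.237537); Gamma_xxx = -0.888635, Gamma_xxy = -0.296212, Gamma_xyy = 0.000000, Gamma_yxx = 0.117912, Gamma_yxy = 0.039304, Gamma_yyy = 0.000000; k3 = (0.611990, 1.237537, 0.781499, -0.103696)
  k4: at (x, y) = (-0.887858, -0.501280), (dx/dtau, dy/dtau) = (0.631585, 1.234933); Gamma_xxx = -0.907290, Gamma_xxy = -0.302430, Gamma_xyy = 0.000000, Gamma_yxx = 0.127708, Gamma_yxy = 0.042569, Gamma_yyy = 0.000000; k4 = (0.631585, 1.234933, 0.833687, -0.117347)
  Y <- Y + (h/6)(k1 + 2k2 + 2k3 + k4): x = -0.8879, y = -0.5013, dx/dtau = 0.6316, dy/dtau = 1.2349


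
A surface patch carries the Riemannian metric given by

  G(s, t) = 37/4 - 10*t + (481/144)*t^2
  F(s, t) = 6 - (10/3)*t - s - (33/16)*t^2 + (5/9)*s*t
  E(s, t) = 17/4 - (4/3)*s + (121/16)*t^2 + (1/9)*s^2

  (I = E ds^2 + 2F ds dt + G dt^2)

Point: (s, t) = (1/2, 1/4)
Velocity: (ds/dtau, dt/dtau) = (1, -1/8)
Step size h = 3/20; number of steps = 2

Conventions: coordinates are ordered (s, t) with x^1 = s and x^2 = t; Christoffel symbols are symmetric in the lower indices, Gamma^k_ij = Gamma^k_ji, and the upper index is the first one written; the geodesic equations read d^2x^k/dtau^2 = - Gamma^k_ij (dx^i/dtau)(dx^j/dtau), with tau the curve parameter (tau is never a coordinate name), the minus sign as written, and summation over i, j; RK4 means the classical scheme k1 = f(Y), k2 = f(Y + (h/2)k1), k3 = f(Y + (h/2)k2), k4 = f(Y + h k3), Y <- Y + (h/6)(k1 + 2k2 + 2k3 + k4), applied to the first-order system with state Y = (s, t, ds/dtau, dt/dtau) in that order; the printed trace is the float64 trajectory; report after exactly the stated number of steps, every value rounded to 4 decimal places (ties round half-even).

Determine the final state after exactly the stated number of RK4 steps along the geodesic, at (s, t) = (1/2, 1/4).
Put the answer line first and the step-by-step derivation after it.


Answer: s = 0.7621, t = 0.2520, ds/dtau = 0.7338, dt/dtau = 0.1365

f(Y) = (ds/dtau, dt/dtau, -Gamma^s_ij Y'^i Y'^j, -Gamma^t_ij Y'^i Y'^j) with the Gammas evaluated at the stage position; h = 0.150000; intermediate values shown to 6 dp
step 0: s = 0.5000, t = 0.2500, ds/dtau = 1.0000, dt/dtau = -0.1250
step 1:
  k1: at (s, t) = (0.500000, 0.250000), (ds/dtau, dt/dtau) = (1.000000, -0.125000); Gamma_sss = 1.171530, Gamma_sst = 1.829402, Gamma_stt = -1.286275, Gamma_tss = -1.171071, Gamma_tst = -1.211196, Gamma_ttt = 0.253091; k1 = (1.000000, -0.125000, -0.694081, 0.864318)
  k2: at (s, t) = (0.575000, 0.240625), (ds/dtau, dt/dtau) = (0.947944, -0.060176); Gamma_sss = 1.172899, Gamma_sst = 1.863213, Gamma_stt = -1.305676, Gamma_tss = -1.145115, Gamma_tst = -1.212734, Gamma_ttt = 0.253544; k2 = (0.947944, -0.060176, -0.836667, 0.889722)
  k3: at (s, t) = (0.571096, 0.245487), (ds/dtau, dt/dtau) = (0.937250, -0.058271); Gamma_sss = 1.167778, Gamma_sst = 1.850932, Gamma_stt = -1.297912, Gamma_tss = -1.150600, Gamma_tst = -1.207478, Gamma_ttt = 0.249261; k3 = (0.937250, -0.058271, -0.819238, 0.877993)
  k4: at (s, t) = (0.640587, 0.241259), (ds/dtau, dt/dtau) = (0.877114, 0.006699); Gamma_sss = 1.163498, Gamma_sst = 1.871446, Gamma_stt = -1.308904, Gamma_tss = -1.130672, Gamma_tst = -1.203222, Gamma_ttt = 0.245094; k4 = (0.877114, 0.006699, -0.917047, 0.883988)
  Y <- Y + (h/6)(k1 + 2k2 + 2k3 + k4): s = 0.6412, t = 0.2411, ds/dtau = 0.8769, dt/dtau = 0.0071
step 2:
  k1: at (s, t) = (0.641188, 0.241120), (ds/dtau, dt/dtau) = (0.876927, 0.007093); Gamma_sss = 1.163576, Gamma_sst = 1.871869, Gamma_stt = -1.309157, Gamma_tss = -1.130401, Gamma_tst = -1.203303, Gamma_ttt = 0.245156; k1 = (0.876927, 0.007093, -0.918011, 0.884236)
  k2: at (s, t) = (0.706957, 0.241652), (ds/dtau, dt/dtau) = (0.808076, 0.073411); Gamma_sss = 1.154124, Gamma_sst = 1.880377, Gamma_stt = -1.312536, Gamma_tss = -1.115872, Gamma_tst = -1.193741, Gamma_ttt = 0.236710; k2 = (0.808076, 0.073411, -0.969648, 0.869003)
  k3: at (s, t) = (0.701793, 0.246626), (ds/dtau, dt/dtau) = (0.804203, 0.072269); Gamma_sss = 1.148990, Gamma_sst = 1.867355, Gamma_stt = -1.304402, Gamma_tss = -1.121734, Gamma_tst = -1.188480, Gamma_ttt = 0.232470; k3 = (0.804203, 0.072269, -0.953344, 0.862404)
  k4: at (s, t) = (0.761818, 0.251960), (ds/dtau, dt/dtau) = (0.733925, 0.136454); Gamma_sss = 1.134221, Gamma_sst = 1.862566, Gamma_stt = -1.299572, Gamma_tss = -1.112946, Gamma_tst = -1.173490, Gamma_ttt = 0.219802; k4 = (0.733925, 0.136454, -0.959807, 0.830434)
  Y <- Y + (h/6)(k1 + 2k2 + 2k3 + k4): s = 0.7621, t = 0.2520, ds/dtau = 0.7338, dt/dtau = 0.1365


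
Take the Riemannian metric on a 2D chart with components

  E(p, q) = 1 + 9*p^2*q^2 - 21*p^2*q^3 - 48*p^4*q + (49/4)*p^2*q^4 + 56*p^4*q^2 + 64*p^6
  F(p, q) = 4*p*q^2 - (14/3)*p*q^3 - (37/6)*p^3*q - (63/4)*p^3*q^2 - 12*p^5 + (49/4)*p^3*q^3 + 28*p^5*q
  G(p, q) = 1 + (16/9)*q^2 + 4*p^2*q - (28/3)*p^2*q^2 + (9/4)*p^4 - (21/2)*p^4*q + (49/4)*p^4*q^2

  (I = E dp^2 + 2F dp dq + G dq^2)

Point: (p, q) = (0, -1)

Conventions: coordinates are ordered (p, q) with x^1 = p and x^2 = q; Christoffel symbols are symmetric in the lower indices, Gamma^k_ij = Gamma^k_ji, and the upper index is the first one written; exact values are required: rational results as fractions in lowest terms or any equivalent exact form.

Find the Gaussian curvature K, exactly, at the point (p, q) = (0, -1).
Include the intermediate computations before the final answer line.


E = 1, F = 0, G = 25/9, EG - F^2 = 25/9 at the point
E_p = 0, E_q = 0, F_p = 26/3, F_q = 0, G_p = 0, G_q = -32/9
E_qq = 0, F_pq = -22, G_pp = -80/3
The intrinsic route: Brioschi's K = (det M1 - det M2)/(EG - F^2)^2.
M1 = [[-E_qq/2 + F_pq - G_pp/2, E_p/2, F_p - E_q/2], [F_q - G_p/2, E, F], [G_q/2, F, G]] = [[-26/3, 0, 26/3], [0, 1, 0], [-16/9, 0, 25/9]]; det M1 = -26/3
M2 = [[0, E_q/2, G_p/2], [E_q/2, E, F], [G_p/2, F, G]] = [[0, 0, 0], [0, 1, 0], [0, 0, 25/9]]; det M2 = 0
det M1 - det M2 = -26/3; K = -26/3 / (25/9)^2 = -702/625

Answer: K = -702/625


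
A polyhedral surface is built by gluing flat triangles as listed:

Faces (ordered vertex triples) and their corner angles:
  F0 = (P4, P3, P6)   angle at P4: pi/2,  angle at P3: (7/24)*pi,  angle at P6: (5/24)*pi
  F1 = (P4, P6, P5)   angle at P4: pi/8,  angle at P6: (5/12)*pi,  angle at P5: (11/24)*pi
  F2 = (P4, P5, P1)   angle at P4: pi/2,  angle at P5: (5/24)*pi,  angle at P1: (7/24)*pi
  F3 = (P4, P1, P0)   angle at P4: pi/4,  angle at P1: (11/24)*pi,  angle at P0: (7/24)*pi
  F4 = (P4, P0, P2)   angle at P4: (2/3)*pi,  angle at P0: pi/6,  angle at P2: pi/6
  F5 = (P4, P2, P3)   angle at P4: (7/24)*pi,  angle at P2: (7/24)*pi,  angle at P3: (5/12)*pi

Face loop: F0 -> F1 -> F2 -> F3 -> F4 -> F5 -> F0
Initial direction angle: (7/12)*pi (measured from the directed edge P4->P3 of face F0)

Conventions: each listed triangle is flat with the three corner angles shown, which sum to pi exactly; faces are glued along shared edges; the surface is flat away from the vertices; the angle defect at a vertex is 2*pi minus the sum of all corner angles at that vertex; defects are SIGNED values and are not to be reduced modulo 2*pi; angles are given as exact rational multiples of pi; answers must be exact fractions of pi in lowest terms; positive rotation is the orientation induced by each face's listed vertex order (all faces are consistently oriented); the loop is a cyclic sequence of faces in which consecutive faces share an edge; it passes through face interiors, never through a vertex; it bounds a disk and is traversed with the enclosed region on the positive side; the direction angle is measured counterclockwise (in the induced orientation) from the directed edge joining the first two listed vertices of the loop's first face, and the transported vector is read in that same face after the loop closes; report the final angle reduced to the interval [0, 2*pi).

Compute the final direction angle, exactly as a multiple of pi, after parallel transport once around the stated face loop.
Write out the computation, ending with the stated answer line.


enclosed vertex P4: corner angles sum to (7/3)*pi, defect = 2*pi - (7/3)*pi = -pi/3
adding the enclosed defects to the starting angle (mod 2*pi, induced orientation) gives the holonomy
final angle = (7/12)*pi - pi/3 = pi/4 (mod 2*pi)

Answer: final direction angle = pi/4


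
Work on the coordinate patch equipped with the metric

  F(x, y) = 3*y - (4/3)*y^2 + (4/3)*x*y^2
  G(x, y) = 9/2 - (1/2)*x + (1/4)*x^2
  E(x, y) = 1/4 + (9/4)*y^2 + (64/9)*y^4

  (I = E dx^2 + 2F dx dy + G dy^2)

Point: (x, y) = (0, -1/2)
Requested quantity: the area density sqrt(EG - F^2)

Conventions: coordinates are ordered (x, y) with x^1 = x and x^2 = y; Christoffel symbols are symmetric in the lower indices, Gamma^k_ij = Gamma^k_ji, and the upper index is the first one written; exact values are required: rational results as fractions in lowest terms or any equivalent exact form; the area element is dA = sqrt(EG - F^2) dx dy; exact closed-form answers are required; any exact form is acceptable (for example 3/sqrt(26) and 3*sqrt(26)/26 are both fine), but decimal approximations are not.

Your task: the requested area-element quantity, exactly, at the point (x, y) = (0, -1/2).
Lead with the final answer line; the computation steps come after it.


Answer: sqrt(EG - F^2) = sqrt(1322)/24

E = 181/144, F = -11/6, G = 9/2; EG - F^2 = 661/288


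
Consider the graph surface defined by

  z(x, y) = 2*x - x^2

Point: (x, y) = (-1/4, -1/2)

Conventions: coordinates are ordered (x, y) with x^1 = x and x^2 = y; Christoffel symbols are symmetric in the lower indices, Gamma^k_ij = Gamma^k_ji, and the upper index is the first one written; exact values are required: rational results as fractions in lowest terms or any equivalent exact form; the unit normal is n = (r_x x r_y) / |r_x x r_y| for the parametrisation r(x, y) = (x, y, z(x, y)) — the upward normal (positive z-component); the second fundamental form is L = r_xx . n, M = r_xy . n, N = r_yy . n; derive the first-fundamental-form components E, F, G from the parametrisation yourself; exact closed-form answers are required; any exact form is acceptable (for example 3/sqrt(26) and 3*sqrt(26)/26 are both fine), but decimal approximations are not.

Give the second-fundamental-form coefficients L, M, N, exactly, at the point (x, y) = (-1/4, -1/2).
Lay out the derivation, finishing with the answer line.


z_x = 5/2, z_y = 0, z_xx = -2, z_xy = 0, z_yy = 0
E = 29/4, F = 0, G = 1; answer radicand W^2 = 29/4
unnormalised second-form numerators: l = -2, m = 0, n = 0; L = l/sqrt(29/4), and similarly M = m/sqrt(W^2), N = n/sqrt(W^2)

Answer: L = -4*sqrt(29)/29, M = 0, N = 0


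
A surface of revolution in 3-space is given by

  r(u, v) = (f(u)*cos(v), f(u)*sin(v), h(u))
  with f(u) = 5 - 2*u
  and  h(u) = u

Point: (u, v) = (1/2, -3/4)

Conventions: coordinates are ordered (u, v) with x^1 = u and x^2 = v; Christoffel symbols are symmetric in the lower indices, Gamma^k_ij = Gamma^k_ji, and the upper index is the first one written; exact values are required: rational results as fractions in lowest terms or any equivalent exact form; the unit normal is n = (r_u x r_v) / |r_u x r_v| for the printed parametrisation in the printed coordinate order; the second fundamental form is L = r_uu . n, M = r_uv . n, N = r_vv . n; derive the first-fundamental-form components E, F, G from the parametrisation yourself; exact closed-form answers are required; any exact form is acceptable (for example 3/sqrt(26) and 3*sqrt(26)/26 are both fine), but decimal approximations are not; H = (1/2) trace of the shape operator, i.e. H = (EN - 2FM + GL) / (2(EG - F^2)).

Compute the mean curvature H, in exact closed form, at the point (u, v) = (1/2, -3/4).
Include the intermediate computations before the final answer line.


f = 4, f' = -2, f'' = 0, h' = 1, h'' = 0
E = 5, F = 0, G = 16; answer radicand W^2 = 5
unnormalised second-form numerators: l = 0, m = 0, n = 4; L = l/sqrt(5), and similarly M = m/sqrt(W^2), N = n/sqrt(W^2)
H = (E*n - 2*F*m + G*l) / (2*(EG - F^2)*sqrt(W^2)); E*n - 2*F*m + G*l = 20, EG - F^2 = 80, so H = (1/8)/sqrt(5)

Answer: H = sqrt(5)/40


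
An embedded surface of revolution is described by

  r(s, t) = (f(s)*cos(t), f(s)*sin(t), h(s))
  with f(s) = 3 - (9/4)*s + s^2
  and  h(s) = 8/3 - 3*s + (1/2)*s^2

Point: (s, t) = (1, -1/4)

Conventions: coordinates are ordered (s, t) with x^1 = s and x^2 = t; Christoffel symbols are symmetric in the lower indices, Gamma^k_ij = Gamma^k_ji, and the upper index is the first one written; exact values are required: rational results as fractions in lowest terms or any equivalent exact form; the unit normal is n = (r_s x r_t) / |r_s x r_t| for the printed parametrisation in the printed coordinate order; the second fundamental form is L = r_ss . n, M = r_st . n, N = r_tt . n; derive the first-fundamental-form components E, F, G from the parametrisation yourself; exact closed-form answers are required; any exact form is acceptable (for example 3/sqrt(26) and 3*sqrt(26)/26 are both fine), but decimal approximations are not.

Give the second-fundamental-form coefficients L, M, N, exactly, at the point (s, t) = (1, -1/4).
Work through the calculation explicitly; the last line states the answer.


f = 7/4, f' = -1/4, f'' = 2, h' = -2, h'' = 1
E = 65/16, F = 0, G = 49/16; answer radicand W^2 = 65/16
unnormalised second-form numerators: l = 15/4, m = 0, n = -7/2; L = l/sqrt(65/16), and similarly M = m/sqrt(W^2), N = n/sqrt(W^2)

Answer: L = 3*sqrt(65)/13, M = 0, N = -14*sqrt(65)/65


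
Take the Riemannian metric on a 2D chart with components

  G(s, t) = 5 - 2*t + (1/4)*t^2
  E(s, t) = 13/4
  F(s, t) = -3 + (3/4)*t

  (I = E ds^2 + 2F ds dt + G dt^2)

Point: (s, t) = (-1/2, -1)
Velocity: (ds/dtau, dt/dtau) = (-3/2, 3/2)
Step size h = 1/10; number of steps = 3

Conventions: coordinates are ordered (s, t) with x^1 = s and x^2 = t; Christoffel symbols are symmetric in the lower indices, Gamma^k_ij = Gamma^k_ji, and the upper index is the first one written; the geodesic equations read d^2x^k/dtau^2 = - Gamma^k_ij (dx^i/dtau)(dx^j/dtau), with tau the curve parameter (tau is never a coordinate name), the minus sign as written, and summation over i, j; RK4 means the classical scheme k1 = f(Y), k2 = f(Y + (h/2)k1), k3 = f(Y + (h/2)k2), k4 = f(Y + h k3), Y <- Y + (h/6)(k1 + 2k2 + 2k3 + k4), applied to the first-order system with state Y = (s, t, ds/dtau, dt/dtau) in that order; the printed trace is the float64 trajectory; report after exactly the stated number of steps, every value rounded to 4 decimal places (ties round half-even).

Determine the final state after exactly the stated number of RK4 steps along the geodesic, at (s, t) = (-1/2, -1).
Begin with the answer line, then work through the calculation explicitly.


Answer: s = -0.9587, t = -0.5360, ds/dtau = -1.5604, dt/dtau = 1.5958

f(Y) = (ds/dtau, dt/dtau, -Gamma^s_ij Y'^i Y'^j, -Gamma^t_ij Y'^i Y'^j) with the Gammas evaluated at the stage position; h = 0.100000; intermediate values shown to 6 dp
step 0: s = -0.5000, t = -1.0000, ds/dtau = -1.5000, dt/dtau = 1.5000
step 1:
  k1: at (s, t) = (-0.500000, -1.000000), (ds/dtau, dt/dtau) = (-1.500000, 1.500000); Gamma_sss = 0.000000, Gamma_sst = 0.000000, Gamma_stt = 0.078947, Gamma_tss = 0.000000, Gamma_tst = 0.000000, Gamma_ttt = -0.131579; k1 = (-1.500000, 1.500000, -0.177632, 0.296053)
  k2: at (s, t) = (-0.575000, -0.925000), (ds/dtau, dt/dtau) = (-1.508882, 1.514803); Gamma_sss = 0.000000, Gamma_sst = 0.000000, Gamma_stt = 0.080525, Gamma_tss = 0.000000, Gamma_tst = 0.000000, Gamma_ttt = -0.132195; k2 = (-1.508882, 1.514803, -0.184774, 0.303338)
  k3: at (s, t) = (-0.575444, -0.924260), (ds/dtau, dt/dtau) = (-1.509239, 1.515167); Gamma_sss = 0.000000, Gamma_sst = 0.000000, Gamma_stt = 0.080541, Gamma_tss = 0.000000, Gamma_tst = 0.000000, Gamma_ttt = -0.132201; k3 = (-1.509239, 1.515167, -0.184899, 0.303497)
  k4: at (s, t) = (-0.650924, -0.848483), (ds/dtau, dt/dtau) = (-1.518490, 1.530350); Gamma_sss = 0.000000, Gamma_sst = 0.000000, Gamma_stt = 0.082174, Gamma_tss = 0.000000, Gamma_tst = 0.000000, Gamma_ttt = -0.132807; k4 = (-1.518490, 1.530350, -0.192450, 0.311030)
  Y <- Y + (h/6)(k1 + 2k2 + 2k3 + k4): s = -0.6509, t = -0.8485, ds/dtau = -1.5185, dt/dtau = 1.5303
step 2:
  k1: at (s, t) = (-0.650912, -0.848495), (ds/dtau, dt/dtau) = (-1.518490, 1.530346); Gamma_sss = 0.000000, Gamma_sst = 0.000000, Gamma_stt = 0.082174, Gamma_tss = 0.000000, Gamma_tst = 0.000000, Gamma_ttt = -0.132807; k1 = (-1.518490, 1.530346, -0.192448, 0.311028)
  k2: at (s, t) = (-0.726837, -0.771978), (ds/dtau, dt/dtau) = (-1.528113, 1.545897); Gamma_sss = 0.000000, Gamma_sst = 0.000000, Gamma_stt = 0.083865, Gamma_tss = 0.000000, Gamma_tst = 0.000000, Gamma_ttt = -0.133401; k2 = (-1.528113, 1.545897, -0.200420, 0.318801)
  k3: at (s, t) = (-0.727318, -0.771200), (ds/dtau, dt/dtau) = (-1.528511, 1.546286); Gamma_sss = 0.000000, Gamma_sst = 0.000000, Gamma_stt = 0.083882, Gamma_tss = 0.000000, Gamma_tst = 0.000000, Gamma_ttt = -0.133407; k3 = (-1.528511, 1.546286, -0.200563, 0.318975)
  k4: at (s, t) = (-0.803763, -0.693867), (ds/dtau, dt/dtau) = (-1.538547, 1.562243); Gamma_sss = 0.000000, Gamma_sst = 0.000000, Gamma_stt = 0.085635, Gamma_tss = 0.000000, Gamma_tst = 0.000000, Gamma_ttt = -0.133987; k4 = (-1.538547, 1.562243, -0.209001, 0.327008)
  Y <- Y + (h/6)(k1 + 2k2 + 2k3 + k4): s = -0.8038, t = -0.6939, ds/dtau = -1.5385, dt/dtau = 1.5622
step 3:
  k1: at (s, t) = (-0.803750, -0.693879), (ds/dtau, dt/dtau) = (-1.538547, 1.562239); Gamma_sss = 0.000000, Gamma_sst = 0.000000, Gamma_stt = 0.085635, Gamma_tss = 0.000000, Gamma_tst = 0.000000, Gamma_ttt = -0.133986; k1 = (-1.538547, 1.562239, -0.208999, 0.327006)
  k2: at (s, t) = (-0.880678, -0.615767), (ds/dtau, dt/dtau) = (-1.548997, 1.578589); Gamma_sss = 0.000000, Gamma_sst = 0.000000, Gamma_stt = 0.087450, Gamma_tss = 0.000000, Gamma_tst = 0.000000, Gamma_ttt = -0.134550; k2 = (-1.548997, 1.578589, -0.217921, 0.335290)
  k3: at (s, t) = (-0.881200, -0.614950), (ds/dtau, dt/dtau) = (-1.549443, 1.579004); Gamma_sss = 0.000000, Gamma_sst = 0.000000, Gamma_stt = 0.087469, Gamma_tss = 0.000000, Gamma_tst = 0.000000, Gamma_ttt = -0.134555; k3 = (-1.549443, 1.579004, -0.218083, 0.335481)
  k4: at (s, t) = (-0.958695, -0.535979), (ds/dtau, dt/dtau) = (-1.560356, 1.595787); Gamma_sss = 0.000000, Gamma_sst = 0.000000, Gamma_stt = 0.089352, Gamma_tss = 0.000000, Gamma_tst = 0.000000, Gamma_ttt = -0.135099; k4 = (-1.560356, 1.595787, -0.227538, 0.344036)
  Y <- Y + (h/6)(k1 + 2k2 + 2k3 + k4): s = -0.9587, t = -0.5360, ds/dtau = -1.5604, dt/dtau = 1.5958


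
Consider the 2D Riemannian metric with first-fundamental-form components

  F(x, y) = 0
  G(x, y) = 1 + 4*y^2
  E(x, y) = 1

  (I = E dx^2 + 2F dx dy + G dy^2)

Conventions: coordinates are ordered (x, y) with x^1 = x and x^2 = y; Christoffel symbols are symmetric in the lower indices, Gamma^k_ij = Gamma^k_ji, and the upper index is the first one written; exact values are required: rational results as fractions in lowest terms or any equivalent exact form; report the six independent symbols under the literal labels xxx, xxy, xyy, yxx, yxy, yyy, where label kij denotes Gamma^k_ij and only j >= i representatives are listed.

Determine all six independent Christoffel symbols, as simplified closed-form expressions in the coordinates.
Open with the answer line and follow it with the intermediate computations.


Answer: Gamma_xxx = 0, Gamma_xxy = 0, Gamma_xyy = 0, Gamma_yxx = 0, Gamma_yxy = 0, Gamma_yyy = 4*y/(4*y^2 + 1)

E = 1; F = 0; G = 1 + 4*y^2
Gamma^k_ij = (1/2) g^{kl} (d_i g_jl + d_j g_il - d_l g_ij), with g^inv = (1/(EG-F^2)) [[G, -F], [-F, E]]
first partials: E_x = 0, E_y = 0, F_x = 0, F_y = 0, G_x = 0, G_y = 8*y
D = EG - F^2 = 1 + 4*y^2
expanded: Gamma^x_xx = (G E_x - 2F F_x + F E_y)/(2D), Gamma^x_xy = (G E_y - F G_x)/(2D), Gamma^x_yy = (2G F_y - G G_x - F G_y)/(2D), Gamma^y_xx = (2E F_x - E E_y - F E_x)/(2D), Gamma^y_xy = (E G_x - F E_y)/(2D), Gamma^y_yy = (E G_y - 2F F_y + F G_x)/(2D); substitute and cancel common factors


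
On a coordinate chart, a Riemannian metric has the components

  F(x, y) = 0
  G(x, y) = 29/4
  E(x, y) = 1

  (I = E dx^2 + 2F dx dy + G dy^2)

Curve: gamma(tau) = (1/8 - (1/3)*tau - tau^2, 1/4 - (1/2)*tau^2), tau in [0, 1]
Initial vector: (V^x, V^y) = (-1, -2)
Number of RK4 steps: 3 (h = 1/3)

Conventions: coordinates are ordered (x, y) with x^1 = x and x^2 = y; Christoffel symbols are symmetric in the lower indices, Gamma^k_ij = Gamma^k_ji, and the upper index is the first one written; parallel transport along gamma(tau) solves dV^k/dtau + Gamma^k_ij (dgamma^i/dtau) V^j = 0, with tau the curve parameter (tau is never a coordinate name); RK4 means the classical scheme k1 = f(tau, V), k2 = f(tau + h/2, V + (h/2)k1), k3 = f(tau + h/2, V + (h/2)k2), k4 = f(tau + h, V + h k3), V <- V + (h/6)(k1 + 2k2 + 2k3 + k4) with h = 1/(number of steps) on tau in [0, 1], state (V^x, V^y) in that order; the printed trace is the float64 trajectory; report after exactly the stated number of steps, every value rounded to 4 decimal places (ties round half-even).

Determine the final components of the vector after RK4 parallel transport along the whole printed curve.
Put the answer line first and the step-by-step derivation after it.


Answer: V^x = -1.0000, V^y = -2.0000

gamma'(tau) = (-1/3 - 2*tau, -tau); f(tau, V)^k = -Gamma^k_ij(gamma(tau)) gamma'^i(tau) V^j; h = 1/3; intermediate values shown to 6 dp
curve data and Christoffel symbols at the stage parameters:
  tau = 0.000000: gamma = (0.125000, 0.250000), gamma' = (-0.333333, 0.000000); Gamma_xxx = 0.000000, Gamma_xxy = 0.000000, Gamma_xyy = 0.000000, Gamma_yxx = 0.000000, Gamma_yxy = 0.000000, Gamma_yyy = 0.000000
  tau = 0.166667: gamma = (0.041667, 0.236111), gamma' = (-0.666667, -0.166667); Gamma_xxx = 0.000000, Gamma_xxy = 0.000000, Gamma_xyy = 0.000000, Gamma_yxx = 0.000000, Gamma_yxy = 0.000000, Gamma_yyy = 0.000000
  tau = 0.333333: gamma = (-0.097222, 0.194444), gamma' = (-1.000000, -0.333333); Gamma_xxx = 0.000000, Gamma_xxy = 0.000000, Gamma_xyy = 0.000000, Gamma_yxx = 0.000000, Gamma_yxy = 0.000000, Gamma_yyy = 0.000000
  tau = 0.500000: gamma = (-0.291667, 0.125000), gamma' = (-1.333333, -0.500000); Gamma_xxx = 0.000000, Gamma_xxy = 0.000000, Gamma_xyy = 0.000000, Gamma_yxx = 0.000000, Gamma_yxy = 0.000000, Gamma_yyy = 0.000000
  tau = 0.666667: gamma = (-0.541667, 0.027778), gamma' = (-1.666667, -0.666667); Gamma_xxx = 0.000000, Gamma_xxy = 0.000000, Gamma_xyy = 0.000000, Gamma_yxx = 0.000000, Gamma_yxy = 0.000000, Gamma_yyy = 0.000000
  tau = 0.833333: gamma = (-0.847222, -0.097222), gamma' = (-2.000000, -0.833333); Gamma_xxx = 0.000000, Gamma_xxy = 0.000000, Gamma_xyy = 0.000000, Gamma_yxx = 0.000000, Gamma_yxy = 0.000000, Gamma_yyy = 0.000000
  tau = 1.000000: gamma = (-1.208333, -0.250000), gamma' = (-2.333333, -1.000000); Gamma_xxx = 0.000000, Gamma_xxy = 0.000000, Gamma_xyy = 0.000000, Gamma_yxx = 0.000000, Gamma_yxy = 0.000000, Gamma_yyy = 0.000000
step 0: V^x = -1.0000, V^y = -2.0000
step 1: k1 = (0.000000, 0.000000), k2 = (0.000000, 0.000000), k3 = (0.000000, 0.000000), k4 = (0.000000, 0.000000); V <- V + (h/6)(k1 + 2k2 + 2k3 + k4): V^x = -1.0000, V^y = -2.0000
step 2: k1 = (0.000000, 0.000000), k2 = (0.000000, 0.000000), k3 = (0.000000, 0.000000), k4 = (0.000000, 0.000000); V <- V + (h/6)(k1 + 2k2 + 2k3 + k4): V^x = -1.0000, V^y = -2.0000
step 3: k1 = (0.000000, 0.000000), k2 = (0.000000, 0.000000), k3 = (0.000000, 0.000000), k4 = (0.000000, 0.000000); V <- V + (h/6)(k1 + 2k2 + 2k3 + k4): V^x = -1.0000, V^y = -2.0000


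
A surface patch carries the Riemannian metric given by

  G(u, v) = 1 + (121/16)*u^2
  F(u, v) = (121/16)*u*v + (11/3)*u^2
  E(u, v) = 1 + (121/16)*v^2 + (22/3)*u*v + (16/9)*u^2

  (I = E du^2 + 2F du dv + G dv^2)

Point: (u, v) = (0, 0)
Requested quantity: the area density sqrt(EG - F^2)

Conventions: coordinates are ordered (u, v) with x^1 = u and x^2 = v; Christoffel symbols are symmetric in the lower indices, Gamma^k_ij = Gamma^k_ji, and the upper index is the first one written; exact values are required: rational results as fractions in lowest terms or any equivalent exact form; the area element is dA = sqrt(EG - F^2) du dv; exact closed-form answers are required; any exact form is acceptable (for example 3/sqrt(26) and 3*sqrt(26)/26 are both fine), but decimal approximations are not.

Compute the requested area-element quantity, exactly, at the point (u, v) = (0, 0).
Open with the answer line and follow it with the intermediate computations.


Answer: sqrt(EG - F^2) = 1

E = 1, F = 0, G = 1; EG - F^2 = 1


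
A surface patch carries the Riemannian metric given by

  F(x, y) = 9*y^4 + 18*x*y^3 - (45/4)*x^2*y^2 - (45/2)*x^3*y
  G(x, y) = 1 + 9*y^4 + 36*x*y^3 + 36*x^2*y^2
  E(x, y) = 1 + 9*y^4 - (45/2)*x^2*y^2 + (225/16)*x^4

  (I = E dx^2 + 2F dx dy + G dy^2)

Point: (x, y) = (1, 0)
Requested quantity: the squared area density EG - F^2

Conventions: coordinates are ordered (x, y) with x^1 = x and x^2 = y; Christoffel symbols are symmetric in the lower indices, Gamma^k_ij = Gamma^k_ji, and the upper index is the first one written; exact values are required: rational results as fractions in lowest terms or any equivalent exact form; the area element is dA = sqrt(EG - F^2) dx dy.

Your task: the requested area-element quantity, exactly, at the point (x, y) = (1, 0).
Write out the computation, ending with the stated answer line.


E = 241/16, F = 0, G = 1; EG - F^2 = 241/16

Answer: EG - F^2 = 241/16


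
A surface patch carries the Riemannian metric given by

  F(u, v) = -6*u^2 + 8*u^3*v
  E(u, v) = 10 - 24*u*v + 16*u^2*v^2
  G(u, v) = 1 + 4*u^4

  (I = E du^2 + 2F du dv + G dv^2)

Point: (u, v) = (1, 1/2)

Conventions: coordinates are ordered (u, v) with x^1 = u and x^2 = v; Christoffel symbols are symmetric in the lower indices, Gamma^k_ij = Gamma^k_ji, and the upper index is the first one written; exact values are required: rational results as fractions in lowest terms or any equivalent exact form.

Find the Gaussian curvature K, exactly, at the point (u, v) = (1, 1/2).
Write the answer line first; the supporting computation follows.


Answer: K = -4/9

E = 2, F = -2, G = 5, EG - F^2 = 6 at the point
E_u = -4, E_v = -8, F_u = 0, F_v = 8, G_u = 16, G_v = 0
E_vv = 32, F_uv = 24, G_uu = 48
Compute both Brioschi determinants and normalise by (EG - F^2)^2.
M1 = [[-E_vv/2 + F_uv - G_uu/2, E_u/2, F_u - E_v/2], [F_v - G_u/2, E, F], [G_v/2, F, G]] = [[-16, -2, 4], [0, 2, -2], [0, -2, 5]]; det M1 = -96
M2 = [[0, E_v/2, G_u/2], [E_v/2, E, F], [G_u/2, F, G]] = [[0, -4, 8], [-4, 2, -2], [8, -2, 5]]; det M2 = -80
det M1 - det M2 = -16; K = -16 / (6)^2 = -4/9


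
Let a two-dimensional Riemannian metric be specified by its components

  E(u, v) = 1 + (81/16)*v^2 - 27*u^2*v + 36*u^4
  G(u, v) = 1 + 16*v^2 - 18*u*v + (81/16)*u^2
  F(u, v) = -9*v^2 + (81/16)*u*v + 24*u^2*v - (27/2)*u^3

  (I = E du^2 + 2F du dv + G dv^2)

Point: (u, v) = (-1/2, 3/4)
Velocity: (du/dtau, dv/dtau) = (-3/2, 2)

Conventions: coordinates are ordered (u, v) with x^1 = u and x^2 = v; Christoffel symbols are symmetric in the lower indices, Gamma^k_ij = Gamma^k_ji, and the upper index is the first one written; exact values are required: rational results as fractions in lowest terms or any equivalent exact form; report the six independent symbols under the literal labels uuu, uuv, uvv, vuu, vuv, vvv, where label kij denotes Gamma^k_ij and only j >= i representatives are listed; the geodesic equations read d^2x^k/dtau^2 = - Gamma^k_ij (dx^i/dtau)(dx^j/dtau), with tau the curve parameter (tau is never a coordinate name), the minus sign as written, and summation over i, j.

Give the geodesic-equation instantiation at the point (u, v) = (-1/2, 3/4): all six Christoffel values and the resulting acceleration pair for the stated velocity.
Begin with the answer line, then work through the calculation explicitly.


Answer: Gamma_uuu = 288/4621, Gamma_uuv = 108/4621, Gamma_uvv = -192/4621, Gamma_vuu = -6336/4621, Gamma_vuv = -2376/4621, Gamma_vvv = 4224/4621; accelerations (d^2u/dtau^2, d^2v/dtau^2) = (768/4621, -16896/4621)

E = 265/256, F = -99/128, G = 1153/64 at the point
E_u = 9/4, E_v = 27/32, F_u = -1557/64, F_v = -321/32, G_u = -297/16, G_v = 33
EG - F^2 = 4621/256;  g^inv = (256/4621) * [[1153/64, 99/128], [99/128, 265/256]]
first-kind symbols [ij,l] = (1/2)(d_i g_jl + d_j g_il - d_l g_ij): [uu,u] = E_u/2 = 9/8, [uu,v] = F_u - E_v/2 = -99/4, [uv,u] = E_v/2 = 27/64, [uv,v] = G_u/2 = -297/32, [vv,u] = F_v - G_u/2 = -3/4, [vv,v] = G_v/2 = 33/2
Gamma^u_ij = (G*[ij,u] - F*[ij,v])/(EG - F^2), Gamma^v_ij = (E*[ij,v] - F*[ij,u])/(EG - F^2)
Gamma_uuu = 288/4621, Gamma_uuv = 108/4621, Gamma_uvv = -192/4621, Gamma_vuu = -6336/4621, Gamma_vuv = -2376/4621, Gamma_vvv = 4224/4621
d^2u/dtau^2 = -(Gamma_uuu*(-3/2)^2 + 2*Gamma_uuv*(-3/2)*(2) + Gamma_uvv*(2)^2) = 768/4621
d^2v/dtau^2 = -(Gamma_vuu*(-3/2)^2 + 2*Gamma_vuv*(-3/2)*(2) + Gamma_vvv*(2)^2) = -16896/4621


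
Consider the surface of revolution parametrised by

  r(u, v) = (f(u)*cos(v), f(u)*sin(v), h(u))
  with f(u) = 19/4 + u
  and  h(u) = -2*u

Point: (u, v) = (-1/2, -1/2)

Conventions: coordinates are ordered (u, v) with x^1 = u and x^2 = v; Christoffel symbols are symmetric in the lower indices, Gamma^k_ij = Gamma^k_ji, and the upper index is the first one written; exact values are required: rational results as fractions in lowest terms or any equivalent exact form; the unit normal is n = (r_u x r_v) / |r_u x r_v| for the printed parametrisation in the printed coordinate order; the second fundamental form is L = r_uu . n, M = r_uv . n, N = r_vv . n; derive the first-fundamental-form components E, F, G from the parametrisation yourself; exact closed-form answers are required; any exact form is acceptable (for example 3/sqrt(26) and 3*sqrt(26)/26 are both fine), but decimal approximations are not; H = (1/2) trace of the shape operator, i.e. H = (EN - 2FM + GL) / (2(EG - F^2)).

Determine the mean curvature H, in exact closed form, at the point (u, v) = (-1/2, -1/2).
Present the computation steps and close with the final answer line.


f = 17/4, f' = 1, f'' = 0, h' = -2, h'' = 0
E = 5, F = 0, G = 289/16; answer radicand W^2 = 5
unnormalised second-form numerators: l = 0, m = 0, n = -17/2; L = l/sqrt(5), and similarly M = m/sqrt(W^2), N = n/sqrt(W^2)
H = (E*n - 2*F*m + G*l) / (2*(EG - F^2)*sqrt(W^2)); E*n - 2*F*m + G*l = -85/2, EG - F^2 = 1445/16, so H = (-4/17)/sqrt(5)

Answer: H = -4*sqrt(5)/85


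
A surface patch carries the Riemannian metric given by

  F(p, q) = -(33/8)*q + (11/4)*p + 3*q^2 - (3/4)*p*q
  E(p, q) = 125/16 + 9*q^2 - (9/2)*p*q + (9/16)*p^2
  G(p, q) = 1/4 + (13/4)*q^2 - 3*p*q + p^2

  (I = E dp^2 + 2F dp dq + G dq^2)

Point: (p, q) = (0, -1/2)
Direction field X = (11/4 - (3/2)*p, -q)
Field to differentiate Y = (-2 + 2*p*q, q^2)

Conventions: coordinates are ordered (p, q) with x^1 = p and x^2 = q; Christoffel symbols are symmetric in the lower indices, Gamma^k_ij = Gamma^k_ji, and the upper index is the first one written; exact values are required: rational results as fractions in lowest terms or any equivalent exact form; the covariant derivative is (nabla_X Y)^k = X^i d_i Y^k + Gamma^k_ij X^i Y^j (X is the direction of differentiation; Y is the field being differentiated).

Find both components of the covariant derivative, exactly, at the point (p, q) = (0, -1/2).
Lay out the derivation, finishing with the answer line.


E = 161/16, F = 45/16, G = 17/16 at the point
E_p = 9/4, E_q = -9, F_p = 25/8, F_q = -57/8, G_p = 3/2, G_q = -13/4
EG - F^2 = 89/32;  g^inv = (32/89) * [[17/16, -45/16], [-45/16, 161/16]]
first-kind symbols [ij,l] = (1/2)(d_i g_jl + d_j g_il - d_l g_ij): [pp,p] = E_p/2 = 9/8, [pp,q] = F_p - E_q/2 = 61/8, [pq,p] = E_q/2 = -9/2, [pq,q] = G_p/2 = 3/4, [qq,p] = F_q - G_p/2 = -63/8, [qq,q] = G_q/2 = -13/8
Gamma^p_ij = (G*[ij,p] - F*[ij,q])/(EG - F^2), Gamma^q_ij = (E*[ij,q] - F*[ij,p])/(EG - F^2)
Gamma_ppp = -648/89, Gamma_ppq = -441/178, Gamma_pqq = -243/178, Gamma_qpp = 2354/89, Gamma_qpq = 1293/178, Gamma_qqq = 371/178
X = (11/4, 1/2), Y = (-2, 1/4) at the point

Answer: (nabla_X Y)^p = 107935/2848, (nabla_X Y)^q = -421451/2848


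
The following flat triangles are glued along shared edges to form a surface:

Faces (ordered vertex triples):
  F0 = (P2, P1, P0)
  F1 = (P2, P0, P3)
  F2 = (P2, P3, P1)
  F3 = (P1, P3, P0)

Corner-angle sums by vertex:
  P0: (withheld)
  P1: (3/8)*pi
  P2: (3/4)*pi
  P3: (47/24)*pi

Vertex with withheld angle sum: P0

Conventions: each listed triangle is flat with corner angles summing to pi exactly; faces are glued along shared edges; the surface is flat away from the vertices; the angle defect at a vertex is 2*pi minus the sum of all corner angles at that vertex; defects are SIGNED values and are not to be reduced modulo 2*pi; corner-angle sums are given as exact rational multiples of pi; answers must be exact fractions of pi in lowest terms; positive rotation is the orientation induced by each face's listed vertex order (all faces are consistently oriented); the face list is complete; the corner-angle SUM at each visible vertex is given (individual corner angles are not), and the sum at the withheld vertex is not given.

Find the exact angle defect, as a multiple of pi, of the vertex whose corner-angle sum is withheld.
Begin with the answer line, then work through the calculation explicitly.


Answer: defect(P0) = (13/12)*pi

V = 4, E = 6, F = 4; chi = V - E + F = 2
Gauss-Bonnet: total defect = 2*pi*chi = 4*pi; visible defects sum to (35/12)*pi


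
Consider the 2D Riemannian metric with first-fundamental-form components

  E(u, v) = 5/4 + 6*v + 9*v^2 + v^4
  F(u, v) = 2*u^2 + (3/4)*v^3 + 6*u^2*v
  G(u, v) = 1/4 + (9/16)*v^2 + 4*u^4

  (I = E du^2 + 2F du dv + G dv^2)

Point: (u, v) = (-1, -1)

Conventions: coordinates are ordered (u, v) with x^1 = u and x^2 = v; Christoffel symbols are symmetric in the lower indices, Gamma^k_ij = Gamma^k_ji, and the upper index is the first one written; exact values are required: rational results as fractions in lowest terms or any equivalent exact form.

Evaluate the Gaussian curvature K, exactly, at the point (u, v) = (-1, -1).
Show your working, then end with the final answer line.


E = 21/4, F = -19/4, G = 77/16, EG - F^2 = 173/64 at the point
E_u = 0, E_v = -16, F_u = 8, F_v = 33/4, G_u = -16, G_v = -9/8
E_vv = 30, F_uv = -12, G_uu = 48
Compute both Brioschi determinants and normalise by (EG - F^2)^2.
M1 = [[-E_vv/2 + F_uv - G_uu/2, E_u/2, F_u - E_v/2], [F_v - G_u/2, E, F], [G_v/2, F, G]] = [[-51, 0, 16], [65/4, 21/4, -19/4], [-9/16, -19/4, 77/16]]; det M1 = -84839/64
M2 = [[0, E_v/2, G_u/2], [E_v/2, E, F], [G_u/2, F, G]] = [[0, -8, -8], [-8, 21/4, -19/4], [-8, -19/4, 77/16]]; det M2 = -1252
det M1 - det M2 = -4711/64; K = -4711/64 / (173/64)^2 = -301504/29929

Answer: K = -301504/29929


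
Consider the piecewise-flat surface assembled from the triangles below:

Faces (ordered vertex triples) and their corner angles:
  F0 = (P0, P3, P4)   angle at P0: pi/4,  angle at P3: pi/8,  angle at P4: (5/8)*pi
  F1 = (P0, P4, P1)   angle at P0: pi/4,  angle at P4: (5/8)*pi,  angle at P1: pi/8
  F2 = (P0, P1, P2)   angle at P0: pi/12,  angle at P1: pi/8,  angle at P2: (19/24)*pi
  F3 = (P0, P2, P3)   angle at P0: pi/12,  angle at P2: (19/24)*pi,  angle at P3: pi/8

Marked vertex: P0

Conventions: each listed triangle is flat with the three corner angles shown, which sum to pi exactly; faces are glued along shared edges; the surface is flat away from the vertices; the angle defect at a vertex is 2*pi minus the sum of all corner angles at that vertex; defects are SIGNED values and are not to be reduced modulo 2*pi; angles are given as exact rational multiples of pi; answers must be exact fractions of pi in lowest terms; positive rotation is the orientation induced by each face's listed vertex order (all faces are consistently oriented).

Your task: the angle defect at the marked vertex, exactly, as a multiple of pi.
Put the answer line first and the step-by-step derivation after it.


Answer: defect(P0) = (4/3)*pi

Sum of corner angles at P0: (2/3)*pi
defect = 2*pi - (2/3)*pi
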